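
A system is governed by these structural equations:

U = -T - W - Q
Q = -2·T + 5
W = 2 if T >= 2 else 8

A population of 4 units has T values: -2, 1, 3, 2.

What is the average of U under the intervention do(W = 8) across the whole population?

Every unit gets W=8 under the intervention. U values become -15, -12, -10, -11; E[U|do(W=8)] = -12.

-12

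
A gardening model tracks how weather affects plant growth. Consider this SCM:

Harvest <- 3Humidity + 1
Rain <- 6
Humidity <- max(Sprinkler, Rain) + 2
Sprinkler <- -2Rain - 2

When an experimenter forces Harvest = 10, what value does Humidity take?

Under do(Harvest=10), the mechanism Harvest <- 3Humidity + 1 is discarded; Harvest is fixed at 10.
Since Humidity is not a descendant of the intervened variable, it is unaffected.
Sprinkler = -2Rain - 2  [with Rain=6]  = -14
Humidity = max(Sprinkler, Rain) + 2  [with Sprinkler=-14, Rain=6]  = 8

8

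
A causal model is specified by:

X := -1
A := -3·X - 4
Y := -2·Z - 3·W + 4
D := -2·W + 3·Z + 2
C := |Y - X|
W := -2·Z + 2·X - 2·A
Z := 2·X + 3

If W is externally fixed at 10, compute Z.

The intervention breaks the incoming arrows to W: W := -2·Z + 2·X - 2·A no longer applies, and W = 10.
Since Z is not a descendant of the intervened variable, it is unaffected.
Z = 2·X + 3  [with X=-1]  = 1

1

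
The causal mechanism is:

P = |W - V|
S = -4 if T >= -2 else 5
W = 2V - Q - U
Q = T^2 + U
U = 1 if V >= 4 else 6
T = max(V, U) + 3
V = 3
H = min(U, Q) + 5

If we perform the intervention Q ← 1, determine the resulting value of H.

Under do(Q=1), the mechanism Q = T^2 + U is discarded; Q is fixed at 1.
U = 1 if V >= 4 else 6  [with V=3]  = 6
H = min(U, Q) + 5  [with U=6, Q=1]  = 6

6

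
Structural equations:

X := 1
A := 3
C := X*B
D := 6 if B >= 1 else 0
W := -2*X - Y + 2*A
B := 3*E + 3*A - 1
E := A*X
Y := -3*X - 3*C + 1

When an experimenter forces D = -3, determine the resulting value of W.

57

Intervening sets D = -3 and removes its equation (D := 6 if B >= 1 else 0).
W is not downstream of the intervention, so its value is determined by the original equations.
E = A*X  [with A=3, X=1]  = 3
B = 3*E + 3*A - 1  [with E=3, A=3]  = 17
C = X*B  [with X=1, B=17]  = 17
Y = -3*X - 3*C + 1  [with X=1, C=17]  = -53
W = -2*X - Y + 2*A  [with X=1, Y=-53, A=3]  = 57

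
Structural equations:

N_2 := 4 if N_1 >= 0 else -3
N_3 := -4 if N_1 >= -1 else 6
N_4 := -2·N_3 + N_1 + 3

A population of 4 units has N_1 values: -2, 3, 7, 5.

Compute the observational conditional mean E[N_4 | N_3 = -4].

16

Conditioning on N_3=-4 selects the 3 unit(s) with N_1 ∈ {3, 7, 5}. Their N_4 values: 14, 18, 16. Mean = 16.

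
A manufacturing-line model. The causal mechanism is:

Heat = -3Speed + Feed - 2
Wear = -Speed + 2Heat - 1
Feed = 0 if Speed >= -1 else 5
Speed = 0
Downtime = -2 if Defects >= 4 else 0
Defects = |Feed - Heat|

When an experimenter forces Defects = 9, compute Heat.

do(Defects=9) replaces the equation Defects = |Feed - Heat| with the constant Defects = 9.
Heat is not downstream of the intervention, so its value is determined by the original equations.
Feed = 0 if Speed >= -1 else 5  [with Speed=0]  = 0
Heat = -3Speed + Feed - 2  [with Speed=0, Feed=0]  = -2

-2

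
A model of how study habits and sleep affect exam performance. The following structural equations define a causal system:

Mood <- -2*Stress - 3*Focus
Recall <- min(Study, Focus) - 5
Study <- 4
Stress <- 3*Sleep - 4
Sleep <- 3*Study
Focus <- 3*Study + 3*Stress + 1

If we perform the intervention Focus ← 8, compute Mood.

Intervening sets Focus = 8 and removes its equation (Focus <- 3*Study + 3*Stress + 1).
Sleep = 3*Study  [with Study=4]  = 12
Stress = 3*Sleep - 4  [with Sleep=12]  = 32
Mood = -2*Stress - 3*Focus  [with Stress=32, Focus=8]  = -88

-88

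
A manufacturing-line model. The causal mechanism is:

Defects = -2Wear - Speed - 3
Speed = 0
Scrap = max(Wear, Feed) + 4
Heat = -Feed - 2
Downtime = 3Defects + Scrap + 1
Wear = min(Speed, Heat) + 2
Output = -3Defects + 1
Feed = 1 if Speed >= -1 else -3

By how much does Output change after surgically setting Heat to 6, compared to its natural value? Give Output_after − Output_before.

18

The intervention breaks the incoming arrows to Heat: Heat = -Feed - 2 no longer applies, and Heat = 6.
Wear = min(Speed, Heat) + 2  [with Speed=0, Heat=6]  = 2
Defects = -2Wear - Speed - 3  [with Wear=2, Speed=0]  = -7
Output = -3Defects + 1  [with Defects=-7]  = 22
Without intervention: Feed = 1 if Speed >= -1 else -3  [with Speed=0]  = 1; Heat = -Feed - 2  [with Feed=1]  = -3; Wear = min(Speed, Heat) + 2  [with Speed=0, Heat=-3]  = -1; Defects = -2Wear - Speed - 3  [with Wear=-1, Speed=0]  = -1; Output = -3Defects + 1  [with Defects=-1]  = 4.
Change = 22 − 4 = 18.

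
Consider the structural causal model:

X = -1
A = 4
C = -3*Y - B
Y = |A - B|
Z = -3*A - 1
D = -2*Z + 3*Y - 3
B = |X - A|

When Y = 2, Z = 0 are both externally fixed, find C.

Setting Y = 2, Z = 0 by intervention discards those variables' equations.
B = |X - A|  [with X=-1, A=4]  = 5
C = -3*Y - B  [with Y=2, B=5]  = -11

-11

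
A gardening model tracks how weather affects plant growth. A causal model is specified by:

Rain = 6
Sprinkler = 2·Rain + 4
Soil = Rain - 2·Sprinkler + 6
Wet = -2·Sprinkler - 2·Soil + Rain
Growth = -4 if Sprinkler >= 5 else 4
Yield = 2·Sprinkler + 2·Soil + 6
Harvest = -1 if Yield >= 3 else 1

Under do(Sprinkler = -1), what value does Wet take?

-20

Under do(Sprinkler=-1), the mechanism Sprinkler = 2·Rain + 4 is discarded; Sprinkler is fixed at -1.
Soil = Rain - 2·Sprinkler + 6  [with Rain=6, Sprinkler=-1]  = 14
Wet = -2·Sprinkler - 2·Soil + Rain  [with Sprinkler=-1, Soil=14, Rain=6]  = -20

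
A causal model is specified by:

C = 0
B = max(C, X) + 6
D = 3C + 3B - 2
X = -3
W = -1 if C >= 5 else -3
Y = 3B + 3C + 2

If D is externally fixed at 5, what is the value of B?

6

The intervention breaks the incoming arrows to D: D = 3C + 3B - 2 no longer applies, and D = 5.
Since B is not a descendant of the intervened variable, it is unaffected.
B = max(C, X) + 6  [with C=0, X=-3]  = 6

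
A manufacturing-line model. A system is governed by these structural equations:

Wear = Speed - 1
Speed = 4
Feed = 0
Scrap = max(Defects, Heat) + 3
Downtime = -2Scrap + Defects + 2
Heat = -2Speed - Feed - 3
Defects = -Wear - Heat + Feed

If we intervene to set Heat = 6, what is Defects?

-9

do(Heat=6) replaces the equation Heat = -2Speed - Feed - 3 with the constant Heat = 6.
Wear = Speed - 1  [with Speed=4]  = 3
Defects = -Wear - Heat + Feed  [with Wear=3, Heat=6, Feed=0]  = -9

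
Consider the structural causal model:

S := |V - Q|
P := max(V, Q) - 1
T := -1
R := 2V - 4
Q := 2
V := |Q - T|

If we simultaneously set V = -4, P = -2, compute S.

6

The joint intervention fixes V = -4, P = -2, removing each variable's own equation.
S = |V - Q|  [with V=-4, Q=2]  = 6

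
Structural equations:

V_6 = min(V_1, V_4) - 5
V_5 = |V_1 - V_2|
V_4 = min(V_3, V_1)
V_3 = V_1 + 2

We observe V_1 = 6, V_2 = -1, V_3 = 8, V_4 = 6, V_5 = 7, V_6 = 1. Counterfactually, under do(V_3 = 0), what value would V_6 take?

-5

The intervention breaks the incoming arrows to V_3: V_3 = V_1 + 2 no longer applies, and V_3 = 0.
V_4 = min(V_3, V_1)  [with V_3=0, V_1=6]  = 0
V_6 = min(V_1, V_4) - 5  [with V_1=6, V_4=0]  = -5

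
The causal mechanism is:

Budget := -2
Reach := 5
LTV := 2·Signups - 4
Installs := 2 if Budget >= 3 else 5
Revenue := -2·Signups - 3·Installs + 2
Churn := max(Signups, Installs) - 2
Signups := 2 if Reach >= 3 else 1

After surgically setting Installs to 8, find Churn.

do(Installs=8) replaces the equation Installs := 2 if Budget >= 3 else 5 with the constant Installs = 8.
Signups = 2 if Reach >= 3 else 1  [with Reach=5]  = 2
Churn = max(Signups, Installs) - 2  [with Signups=2, Installs=8]  = 6

6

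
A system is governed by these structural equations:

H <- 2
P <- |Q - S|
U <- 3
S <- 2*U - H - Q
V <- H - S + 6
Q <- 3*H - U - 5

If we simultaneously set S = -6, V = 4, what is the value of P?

The joint intervention fixes S = -6, V = 4, removing each variable's own equation.
Q = 3*H - U - 5  [with H=2, U=3]  = -2
P = |Q - S|  [with Q=-2, S=-6]  = 4

4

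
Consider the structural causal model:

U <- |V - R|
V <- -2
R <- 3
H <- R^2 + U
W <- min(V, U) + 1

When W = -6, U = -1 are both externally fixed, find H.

8

Under do(W = -6, U = -1), each intervened variable's structural equation is replaced by its fixed value.
H = R^2 + U  [with R=3, U=-1]  = 8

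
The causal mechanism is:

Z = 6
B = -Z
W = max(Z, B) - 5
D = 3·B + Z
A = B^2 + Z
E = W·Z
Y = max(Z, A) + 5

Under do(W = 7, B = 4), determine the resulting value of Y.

27

The joint intervention fixes W = 7, B = 4, removing each variable's own equation.
A = B^2 + Z  [with B=4, Z=6]  = 22
Y = max(Z, A) + 5  [with Z=6, A=22]  = 27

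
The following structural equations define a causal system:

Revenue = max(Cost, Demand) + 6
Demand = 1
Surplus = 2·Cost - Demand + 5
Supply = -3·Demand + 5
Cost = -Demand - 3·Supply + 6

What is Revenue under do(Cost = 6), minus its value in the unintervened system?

The intervention breaks the incoming arrows to Cost: Cost = -Demand - 3·Supply + 6 no longer applies, and Cost = 6.
Revenue = max(Cost, Demand) + 6  [with Cost=6, Demand=1]  = 12
Without intervention: Supply = -3·Demand + 5  [with Demand=1]  = 2; Cost = -Demand - 3·Supply + 6  [with Demand=1, Supply=2]  = -1; Revenue = max(Cost, Demand) + 6  [with Cost=-1, Demand=1]  = 7.
Change = 12 − 7 = 5.

5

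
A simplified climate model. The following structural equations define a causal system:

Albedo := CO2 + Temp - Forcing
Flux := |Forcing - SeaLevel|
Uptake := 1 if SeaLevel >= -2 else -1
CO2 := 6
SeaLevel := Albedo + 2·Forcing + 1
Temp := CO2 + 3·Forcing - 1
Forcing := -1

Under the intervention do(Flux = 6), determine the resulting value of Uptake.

1

Intervening sets Flux = 6 and removes its equation (Flux := |Forcing - SeaLevel|).
No directed path runs from Flux to Uptake, so Uptake keeps its natural value.
Temp = CO2 + 3·Forcing - 1  [with CO2=6, Forcing=-1]  = 2
Albedo = CO2 + Temp - Forcing  [with CO2=6, Temp=2, Forcing=-1]  = 9
SeaLevel = Albedo + 2·Forcing + 1  [with Albedo=9, Forcing=-1]  = 8
Uptake = 1 if SeaLevel >= -2 else -1  [with SeaLevel=8]  = 1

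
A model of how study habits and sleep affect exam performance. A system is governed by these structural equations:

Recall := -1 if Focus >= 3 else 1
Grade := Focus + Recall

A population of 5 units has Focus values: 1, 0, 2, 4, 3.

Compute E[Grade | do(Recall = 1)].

Every unit gets Recall=1 under the intervention. Grade values become 2, 1, 3, 5, 4; E[Grade|do(Recall=1)] = 3.

3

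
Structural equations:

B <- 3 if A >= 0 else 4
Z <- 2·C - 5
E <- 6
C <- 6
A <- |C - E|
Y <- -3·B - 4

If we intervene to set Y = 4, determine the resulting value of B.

3

do(Y=4) replaces the equation Y <- -3·B - 4 with the constant Y = 4.
No directed path runs from Y to B, so B keeps its natural value.
A = |C - E|  [with C=6, E=6]  = 0
B = 3 if A >= 0 else 4  [with A=0]  = 3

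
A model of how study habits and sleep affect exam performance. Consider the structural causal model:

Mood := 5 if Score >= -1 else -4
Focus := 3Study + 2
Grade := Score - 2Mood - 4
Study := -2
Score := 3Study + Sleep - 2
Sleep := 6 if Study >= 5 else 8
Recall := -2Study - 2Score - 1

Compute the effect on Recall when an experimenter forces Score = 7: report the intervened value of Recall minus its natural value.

-14

Under do(Score=7), the mechanism Score := 3Study + Sleep - 2 is discarded; Score is fixed at 7.
Recall = -2Study - 2Score - 1  [with Study=-2, Score=7]  = -11
Without intervention: Sleep = 6 if Study >= 5 else 8  [with Study=-2]  = 8; Score = 3Study + Sleep - 2  [with Study=-2, Sleep=8]  = 0; Recall = -2Study - 2Score - 1  [with Study=-2, Score=0]  = 3.
Change = -11 − 3 = -14.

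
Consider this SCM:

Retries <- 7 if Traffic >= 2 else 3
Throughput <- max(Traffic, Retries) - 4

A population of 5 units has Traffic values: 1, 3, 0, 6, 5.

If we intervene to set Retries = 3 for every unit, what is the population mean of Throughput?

0

do(Retries=3) breaks Retries's dependence on Traffic. With Retries=3 fixed, Throughput across the units is -1, -1, -1, 2, 1, mean 0.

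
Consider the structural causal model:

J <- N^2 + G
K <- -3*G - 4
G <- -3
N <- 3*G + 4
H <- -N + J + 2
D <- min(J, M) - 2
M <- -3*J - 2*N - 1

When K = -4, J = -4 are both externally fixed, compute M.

Under do(K = -4, J = -4), each intervened variable's structural equation is replaced by its fixed value.
N = 3*G + 4  [with G=-3]  = -5
M = -3*J - 2*N - 1  [with J=-4, N=-5]  = 21

21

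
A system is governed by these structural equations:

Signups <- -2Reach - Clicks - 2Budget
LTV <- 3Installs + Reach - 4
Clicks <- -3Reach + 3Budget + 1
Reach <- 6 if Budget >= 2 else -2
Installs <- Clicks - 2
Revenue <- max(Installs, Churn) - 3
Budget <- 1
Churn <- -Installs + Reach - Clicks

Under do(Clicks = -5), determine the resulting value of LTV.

-27

The intervention breaks the incoming arrows to Clicks: Clicks <- -3Reach + 3Budget + 1 no longer applies, and Clicks = -5.
Reach = 6 if Budget >= 2 else -2  [with Budget=1]  = -2
Installs = Clicks - 2  [with Clicks=-5]  = -7
LTV = 3Installs + Reach - 4  [with Installs=-7, Reach=-2]  = -27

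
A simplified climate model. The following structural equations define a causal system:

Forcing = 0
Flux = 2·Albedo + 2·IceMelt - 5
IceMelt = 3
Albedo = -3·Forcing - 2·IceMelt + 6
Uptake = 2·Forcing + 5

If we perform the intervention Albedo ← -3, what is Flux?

-5

The intervention breaks the incoming arrows to Albedo: Albedo = -3·Forcing - 2·IceMelt + 6 no longer applies, and Albedo = -3.
Flux = 2·Albedo + 2·IceMelt - 5  [with Albedo=-3, IceMelt=3]  = -5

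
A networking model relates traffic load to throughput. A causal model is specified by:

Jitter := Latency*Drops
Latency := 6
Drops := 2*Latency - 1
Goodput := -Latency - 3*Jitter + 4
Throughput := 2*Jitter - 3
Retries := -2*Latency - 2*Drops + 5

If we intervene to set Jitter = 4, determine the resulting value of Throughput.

5

Intervening sets Jitter = 4 and removes its equation (Jitter := Latency*Drops).
Throughput = 2*Jitter - 3  [with Jitter=4]  = 5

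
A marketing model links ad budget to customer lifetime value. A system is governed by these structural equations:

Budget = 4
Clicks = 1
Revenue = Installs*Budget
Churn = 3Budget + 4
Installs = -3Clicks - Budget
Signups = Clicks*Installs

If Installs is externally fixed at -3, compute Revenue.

-12

The intervention breaks the incoming arrows to Installs: Installs = -3Clicks - Budget no longer applies, and Installs = -3.
Revenue = Installs*Budget  [with Installs=-3, Budget=4]  = -12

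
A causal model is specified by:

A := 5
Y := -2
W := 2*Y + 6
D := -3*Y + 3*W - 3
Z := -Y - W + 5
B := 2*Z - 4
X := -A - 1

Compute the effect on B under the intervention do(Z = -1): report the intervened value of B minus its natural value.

The intervention breaks the incoming arrows to Z: Z := -Y - W + 5 no longer applies, and Z = -1.
B = 2*Z - 4  [with Z=-1]  = -6
Without intervention: W = 2*Y + 6  [with Y=-2]  = 2; Z = -Y - W + 5  [with Y=-2, W=2]  = 5; B = 2*Z - 4  [with Z=5]  = 6.
Change = -6 − 6 = -12.

-12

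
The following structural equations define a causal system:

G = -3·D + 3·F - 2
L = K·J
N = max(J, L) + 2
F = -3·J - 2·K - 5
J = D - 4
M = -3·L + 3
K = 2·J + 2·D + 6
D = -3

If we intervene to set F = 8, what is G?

Under do(F=8), the mechanism F = -3·J - 2·K - 5 is discarded; F is fixed at 8.
G = -3·D + 3·F - 2  [with D=-3, F=8]  = 31

31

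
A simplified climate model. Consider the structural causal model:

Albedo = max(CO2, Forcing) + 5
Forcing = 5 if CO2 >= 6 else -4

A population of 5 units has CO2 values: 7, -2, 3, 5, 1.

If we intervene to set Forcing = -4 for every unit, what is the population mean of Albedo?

do(Forcing=-4) breaks Forcing's dependence on CO2. With Forcing=-4 fixed, Albedo across the units is 12, 3, 8, 10, 6, mean 7.8.

7.8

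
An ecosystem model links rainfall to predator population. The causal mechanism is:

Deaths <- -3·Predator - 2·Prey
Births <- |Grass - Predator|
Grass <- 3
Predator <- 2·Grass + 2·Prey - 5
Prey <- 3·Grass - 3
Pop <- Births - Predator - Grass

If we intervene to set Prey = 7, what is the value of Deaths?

do(Prey=7) replaces the equation Prey <- 3·Grass - 3 with the constant Prey = 7.
Predator = 2·Grass + 2·Prey - 5  [with Grass=3, Prey=7]  = 15
Deaths = -3·Predator - 2·Prey  [with Predator=15, Prey=7]  = -59

-59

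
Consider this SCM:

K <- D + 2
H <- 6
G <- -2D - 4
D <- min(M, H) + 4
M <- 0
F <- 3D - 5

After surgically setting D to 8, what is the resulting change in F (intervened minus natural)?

12

The intervention breaks the incoming arrows to D: D <- min(M, H) + 4 no longer applies, and D = 8.
F = 3D - 5  [with D=8]  = 19
Without intervention: D = min(M, H) + 4  [with M=0, H=6]  = 4; F = 3D - 5  [with D=4]  = 7.
Change = 19 − 7 = 12.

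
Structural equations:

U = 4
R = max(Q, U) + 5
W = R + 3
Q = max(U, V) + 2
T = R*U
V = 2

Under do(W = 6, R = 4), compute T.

16

Setting W = 6, R = 4 by intervention discards those variables' equations.
T = R*U  [with R=4, U=4]  = 16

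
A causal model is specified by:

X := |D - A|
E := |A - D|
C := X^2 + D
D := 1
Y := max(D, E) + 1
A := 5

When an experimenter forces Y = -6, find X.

do(Y=-6) replaces the equation Y := max(D, E) + 1 with the constant Y = -6.
X is not downstream of the intervention, so its value is determined by the original equations.
X = |D - A|  [with D=1, A=5]  = 4

4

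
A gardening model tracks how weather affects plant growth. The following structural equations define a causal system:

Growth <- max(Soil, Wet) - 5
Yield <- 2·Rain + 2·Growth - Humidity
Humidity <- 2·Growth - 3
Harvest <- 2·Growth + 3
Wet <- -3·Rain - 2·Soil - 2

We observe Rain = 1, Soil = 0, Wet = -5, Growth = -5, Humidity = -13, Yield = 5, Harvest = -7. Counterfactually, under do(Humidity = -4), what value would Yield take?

The intervention breaks the incoming arrows to Humidity: Humidity <- 2·Growth - 3 no longer applies, and Humidity = -4.
Wet = -3·Rain - 2·Soil - 2  [with Rain=1, Soil=0]  = -5
Growth = max(Soil, Wet) - 5  [with Soil=0, Wet=-5]  = -5
Yield = 2·Rain + 2·Growth - Humidity  [with Rain=1, Growth=-5, Humidity=-4]  = -4

-4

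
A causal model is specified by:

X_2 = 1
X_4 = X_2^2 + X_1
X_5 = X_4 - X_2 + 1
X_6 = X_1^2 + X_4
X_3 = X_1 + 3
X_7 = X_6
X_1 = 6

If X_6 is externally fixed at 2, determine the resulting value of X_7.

2

Intervening sets X_6 = 2 and removes its equation (X_6 = X_1^2 + X_4).
X_7 = X_6  [with X_6=2]  = 2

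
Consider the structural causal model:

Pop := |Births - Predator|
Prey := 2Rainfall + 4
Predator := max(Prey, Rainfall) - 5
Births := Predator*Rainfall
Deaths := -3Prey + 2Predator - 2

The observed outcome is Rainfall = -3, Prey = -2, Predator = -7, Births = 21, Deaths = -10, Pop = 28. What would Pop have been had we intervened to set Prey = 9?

Under do(Prey=9), the mechanism Prey := 2Rainfall + 4 is discarded; Prey is fixed at 9.
Predator = max(Prey, Rainfall) - 5  [with Prey=9, Rainfall=-3]  = 4
Births = Predator*Rainfall  [with Predator=4, Rainfall=-3]  = -12
Pop = |Births - Predator|  [with Births=-12, Predator=4]  = 16

16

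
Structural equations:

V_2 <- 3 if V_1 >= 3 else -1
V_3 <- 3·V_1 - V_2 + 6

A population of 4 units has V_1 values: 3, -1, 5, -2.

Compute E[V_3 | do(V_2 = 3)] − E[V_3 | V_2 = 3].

-8.25

Under do(V_2=3), V_2's equation is replaced by V_2=3 for every unit. Per-unit V_3: 12, 0, 18, -3. Mean = 6.75.
Conditioning on V_2=3 selects the 2 unit(s) with V_1 ∈ {3, 5}. Their V_3 values: 12, 18. Mean = 15.
Difference = 6.75 − 15 = -8.25.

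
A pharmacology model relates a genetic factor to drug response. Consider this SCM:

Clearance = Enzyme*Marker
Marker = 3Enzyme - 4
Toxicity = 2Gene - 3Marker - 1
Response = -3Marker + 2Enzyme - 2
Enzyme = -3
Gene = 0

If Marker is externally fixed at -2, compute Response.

The intervention breaks the incoming arrows to Marker: Marker = 3Enzyme - 4 no longer applies, and Marker = -2.
Response = -3Marker + 2Enzyme - 2  [with Marker=-2, Enzyme=-3]  = -2

-2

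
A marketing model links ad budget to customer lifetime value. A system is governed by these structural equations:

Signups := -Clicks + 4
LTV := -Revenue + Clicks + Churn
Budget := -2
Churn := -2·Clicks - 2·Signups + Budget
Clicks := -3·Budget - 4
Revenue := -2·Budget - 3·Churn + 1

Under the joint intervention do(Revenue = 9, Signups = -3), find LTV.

The joint intervention fixes Revenue = 9, Signups = -3, removing each variable's own equation.
Clicks = -3·Budget - 4  [with Budget=-2]  = 2
Churn = -2·Clicks - 2·Signups + Budget  [with Clicks=2, Signups=-3, Budget=-2]  = 0
LTV = -Revenue + Clicks + Churn  [with Revenue=9, Clicks=2, Churn=0]  = -7

-7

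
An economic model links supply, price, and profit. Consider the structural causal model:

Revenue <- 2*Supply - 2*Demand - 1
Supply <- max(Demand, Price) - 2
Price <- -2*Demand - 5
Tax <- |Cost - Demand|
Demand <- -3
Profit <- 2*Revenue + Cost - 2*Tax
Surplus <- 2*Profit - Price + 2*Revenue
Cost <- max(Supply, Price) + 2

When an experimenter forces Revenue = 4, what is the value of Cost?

The intervention breaks the incoming arrows to Revenue: Revenue <- 2*Supply - 2*Demand - 1 no longer applies, and Revenue = 4.
Since Cost is not a descendant of the intervened variable, it is unaffected.
Price = -2*Demand - 5  [with Demand=-3]  = 1
Supply = max(Demand, Price) - 2  [with Demand=-3, Price=1]  = -1
Cost = max(Supply, Price) + 2  [with Supply=-1, Price=1]  = 3

3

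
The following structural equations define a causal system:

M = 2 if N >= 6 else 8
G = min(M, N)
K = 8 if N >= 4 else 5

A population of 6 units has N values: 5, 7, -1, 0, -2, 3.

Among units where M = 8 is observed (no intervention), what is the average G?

E[G|M=8] averages over only the 5 units with M=8 (N = 5, -1, 0, -2, 3): G = 5, -1, 0, -2, 3, mean 1.

1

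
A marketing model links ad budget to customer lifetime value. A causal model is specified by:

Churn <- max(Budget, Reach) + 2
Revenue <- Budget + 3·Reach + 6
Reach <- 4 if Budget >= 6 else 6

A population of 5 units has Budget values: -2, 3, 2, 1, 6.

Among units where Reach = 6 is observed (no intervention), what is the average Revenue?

Conditioning on Reach=6 selects the 4 unit(s) with Budget ∈ {-2, 3, 2, 1}. Their Revenue values: 22, 27, 26, 25. Mean = 25.

25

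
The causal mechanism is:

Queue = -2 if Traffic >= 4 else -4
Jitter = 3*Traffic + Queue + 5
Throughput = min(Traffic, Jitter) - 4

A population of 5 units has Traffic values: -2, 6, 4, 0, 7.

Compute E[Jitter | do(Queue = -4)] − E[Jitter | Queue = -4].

do(Queue=-4) breaks Queue's dependence on Traffic. With Queue=-4 fixed, Jitter across the units is -5, 19, 13, 1, 22, mean 10.
E[Jitter|Queue=-4] averages over only the 2 units with Queue=-4 (Traffic = -2, 0): Jitter = -5, 1, mean -2.
Difference = 10 − (-2) = 12.

12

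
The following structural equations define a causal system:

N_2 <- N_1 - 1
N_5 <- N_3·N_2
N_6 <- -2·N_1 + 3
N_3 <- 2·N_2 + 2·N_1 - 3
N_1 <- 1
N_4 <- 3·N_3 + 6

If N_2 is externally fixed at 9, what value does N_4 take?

Under do(N_2=9), the mechanism N_2 <- N_1 - 1 is discarded; N_2 is fixed at 9.
N_3 = 2·N_2 + 2·N_1 - 3  [with N_2=9, N_1=1]  = 17
N_4 = 3·N_3 + 6  [with N_3=17]  = 57

57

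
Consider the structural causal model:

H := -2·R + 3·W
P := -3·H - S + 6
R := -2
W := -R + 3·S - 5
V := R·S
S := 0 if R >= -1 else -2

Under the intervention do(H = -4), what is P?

20

The intervention breaks the incoming arrows to H: H := -2·R + 3·W no longer applies, and H = -4.
S = 0 if R >= -1 else -2  [with R=-2]  = -2
P = -3·H - S + 6  [with H=-4, S=-2]  = 20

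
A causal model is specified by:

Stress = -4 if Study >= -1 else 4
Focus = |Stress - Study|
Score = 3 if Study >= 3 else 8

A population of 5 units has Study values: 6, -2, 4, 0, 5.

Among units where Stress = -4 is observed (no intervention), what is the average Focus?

Conditioning on Stress=-4 selects the 4 unit(s) with Study ∈ {6, 4, 0, 5}. Their Focus values: 10, 8, 4, 9. Mean = 7.75.

7.75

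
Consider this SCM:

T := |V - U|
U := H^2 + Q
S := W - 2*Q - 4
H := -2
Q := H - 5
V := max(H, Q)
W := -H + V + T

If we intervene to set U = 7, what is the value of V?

Under do(U=7), the mechanism U := H^2 + Q is discarded; U is fixed at 7.
Since V is not a descendant of the intervened variable, it is unaffected.
Q = H - 5  [with H=-2]  = -7
V = max(H, Q)  [with H=-2, Q=-7]  = -2

-2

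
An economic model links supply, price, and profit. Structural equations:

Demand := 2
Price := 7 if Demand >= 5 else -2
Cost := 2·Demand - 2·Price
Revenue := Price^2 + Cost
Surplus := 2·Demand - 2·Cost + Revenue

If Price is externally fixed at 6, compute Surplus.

48

do(Price=6) replaces the equation Price := 7 if Demand >= 5 else -2 with the constant Price = 6.
Cost = 2·Demand - 2·Price  [with Demand=2, Price=6]  = -8
Revenue = Price^2 + Cost  [with Price=6, Cost=-8]  = 28
Surplus = 2·Demand - 2·Cost + Revenue  [with Demand=2, Cost=-8, Revenue=28]  = 48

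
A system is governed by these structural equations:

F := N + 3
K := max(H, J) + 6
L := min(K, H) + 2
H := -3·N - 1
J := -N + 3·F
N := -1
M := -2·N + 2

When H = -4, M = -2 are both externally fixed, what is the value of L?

The joint intervention fixes H = -4, M = -2, removing each variable's own equation.
F = N + 3  [with N=-1]  = 2
J = -N + 3·F  [with N=-1, F=2]  = 7
K = max(H, J) + 6  [with H=-4, J=7]  = 13
L = min(K, H) + 2  [with K=13, H=-4]  = -2

-2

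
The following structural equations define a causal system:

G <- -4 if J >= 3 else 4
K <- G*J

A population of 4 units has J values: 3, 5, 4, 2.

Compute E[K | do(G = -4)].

-14

The intervention sets G=-4 in all 4 units regardless of J. Recomputing K per unit gives -12, -20, -16, -8; average -14.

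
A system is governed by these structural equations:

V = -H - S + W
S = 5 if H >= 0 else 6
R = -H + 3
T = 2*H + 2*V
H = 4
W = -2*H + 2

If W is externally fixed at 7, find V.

The intervention breaks the incoming arrows to W: W = -2*H + 2 no longer applies, and W = 7.
S = 5 if H >= 0 else 6  [with H=4]  = 5
V = -H - S + W  [with H=4, S=5, W=7]  = -2

-2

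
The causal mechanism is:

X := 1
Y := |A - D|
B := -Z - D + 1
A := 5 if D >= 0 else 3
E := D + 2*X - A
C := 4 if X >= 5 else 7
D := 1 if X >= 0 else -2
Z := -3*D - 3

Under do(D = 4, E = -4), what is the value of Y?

The joint intervention fixes D = 4, E = -4, removing each variable's own equation.
A = 5 if D >= 0 else 3  [with D=4]  = 5
Y = |A - D|  [with A=5, D=4]  = 1

1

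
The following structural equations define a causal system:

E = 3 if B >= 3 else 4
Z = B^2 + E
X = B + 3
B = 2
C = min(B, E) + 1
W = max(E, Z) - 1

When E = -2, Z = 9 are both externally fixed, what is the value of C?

-1

Under do(E = -2, Z = 9), each intervened variable's structural equation is replaced by its fixed value.
C = min(B, E) + 1  [with B=2, E=-2]  = -1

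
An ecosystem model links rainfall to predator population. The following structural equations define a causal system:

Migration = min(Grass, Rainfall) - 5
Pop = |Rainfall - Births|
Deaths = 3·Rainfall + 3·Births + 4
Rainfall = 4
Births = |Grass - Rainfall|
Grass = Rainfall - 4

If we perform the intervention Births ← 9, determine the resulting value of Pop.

5

The intervention breaks the incoming arrows to Births: Births = |Grass - Rainfall| no longer applies, and Births = 9.
Pop = |Rainfall - Births|  [with Rainfall=4, Births=9]  = 5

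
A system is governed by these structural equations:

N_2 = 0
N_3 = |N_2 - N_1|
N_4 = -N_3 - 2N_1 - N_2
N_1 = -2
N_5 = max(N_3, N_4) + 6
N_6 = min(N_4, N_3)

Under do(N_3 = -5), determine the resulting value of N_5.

do(N_3=-5) replaces the equation N_3 = |N_2 - N_1| with the constant N_3 = -5.
N_4 = -N_3 - 2N_1 - N_2  [with N_3=-5, N_1=-2, N_2=0]  = 9
N_5 = max(N_3, N_4) + 6  [with N_3=-5, N_4=9]  = 15

15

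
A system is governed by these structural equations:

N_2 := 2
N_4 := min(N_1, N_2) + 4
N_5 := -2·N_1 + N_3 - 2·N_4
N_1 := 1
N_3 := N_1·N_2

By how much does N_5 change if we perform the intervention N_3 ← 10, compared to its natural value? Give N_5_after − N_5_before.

8

do(N_3=10) replaces the equation N_3 := N_1·N_2 with the constant N_3 = 10.
N_4 = min(N_1, N_2) + 4  [with N_1=1, N_2=2]  = 5
N_5 = -2·N_1 + N_3 - 2·N_4  [with N_1=1, N_3=10, N_4=5]  = -2
Without intervention: N_3 = N_1·N_2  [with N_1=1, N_2=2]  = 2; N_4 = min(N_1, N_2) + 4  [with N_1=1, N_2=2]  = 5; N_5 = -2·N_1 + N_3 - 2·N_4  [with N_1=1, N_3=2, N_4=5]  = -10.
Change = -2 − (-10) = 8.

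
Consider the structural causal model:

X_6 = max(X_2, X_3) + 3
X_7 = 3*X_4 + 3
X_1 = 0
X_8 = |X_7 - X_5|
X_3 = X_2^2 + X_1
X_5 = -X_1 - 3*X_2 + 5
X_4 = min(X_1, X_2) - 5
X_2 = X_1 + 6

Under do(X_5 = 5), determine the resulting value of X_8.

17

do(X_5=5) replaces the equation X_5 = -X_1 - 3*X_2 + 5 with the constant X_5 = 5.
X_2 = X_1 + 6  [with X_1=0]  = 6
X_4 = min(X_1, X_2) - 5  [with X_1=0, X_2=6]  = -5
X_7 = 3*X_4 + 3  [with X_4=-5]  = -12
X_8 = |X_7 - X_5|  [with X_7=-12, X_5=5]  = 17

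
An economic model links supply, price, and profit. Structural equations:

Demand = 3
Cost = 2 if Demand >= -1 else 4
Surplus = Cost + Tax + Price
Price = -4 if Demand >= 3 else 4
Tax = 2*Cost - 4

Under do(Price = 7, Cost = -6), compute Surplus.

Under do(Price = 7, Cost = -6), each intervened variable's structural equation is replaced by its fixed value.
Tax = 2*Cost - 4  [with Cost=-6]  = -16
Surplus = Cost + Tax + Price  [with Cost=-6, Tax=-16, Price=7]  = -15

-15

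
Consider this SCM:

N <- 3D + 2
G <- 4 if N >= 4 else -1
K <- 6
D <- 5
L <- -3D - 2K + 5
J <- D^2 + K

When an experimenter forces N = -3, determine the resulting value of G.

Intervening sets N = -3 and removes its equation (N <- 3D + 2).
G = 4 if N >= 4 else -1  [with N=-3]  = -1

-1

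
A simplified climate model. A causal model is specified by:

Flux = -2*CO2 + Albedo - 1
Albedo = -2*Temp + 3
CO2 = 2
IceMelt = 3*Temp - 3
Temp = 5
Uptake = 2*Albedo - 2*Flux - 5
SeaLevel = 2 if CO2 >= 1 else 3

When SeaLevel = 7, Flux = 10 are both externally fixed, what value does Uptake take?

Under do(SeaLevel = 7, Flux = 10), each intervened variable's structural equation is replaced by its fixed value.
Albedo = -2*Temp + 3  [with Temp=5]  = -7
Uptake = 2*Albedo - 2*Flux - 5  [with Albedo=-7, Flux=10]  = -39

-39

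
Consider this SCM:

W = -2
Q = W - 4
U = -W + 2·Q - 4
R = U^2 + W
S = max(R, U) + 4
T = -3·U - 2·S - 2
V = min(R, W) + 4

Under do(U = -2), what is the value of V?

The intervention breaks the incoming arrows to U: U = -W + 2·Q - 4 no longer applies, and U = -2.
R = U^2 + W  [with U=-2, W=-2]  = 2
V = min(R, W) + 4  [with R=2, W=-2]  = 2

2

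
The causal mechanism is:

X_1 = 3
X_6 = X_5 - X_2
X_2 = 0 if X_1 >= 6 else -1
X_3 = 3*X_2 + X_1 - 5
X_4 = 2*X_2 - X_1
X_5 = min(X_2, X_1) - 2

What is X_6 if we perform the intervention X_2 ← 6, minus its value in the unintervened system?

-3

Under do(X_2=6), the mechanism X_2 = 0 if X_1 >= 6 else -1 is discarded; X_2 is fixed at 6.
X_5 = min(X_2, X_1) - 2  [with X_2=6, X_1=3]  = 1
X_6 = X_5 - X_2  [with X_5=1, X_2=6]  = -5
Without intervention: X_2 = 0 if X_1 >= 6 else -1  [with X_1=3]  = -1; X_5 = min(X_2, X_1) - 2  [with X_2=-1, X_1=3]  = -3; X_6 = X_5 - X_2  [with X_5=-3, X_2=-1]  = -2.
Change = -5 − (-2) = -3.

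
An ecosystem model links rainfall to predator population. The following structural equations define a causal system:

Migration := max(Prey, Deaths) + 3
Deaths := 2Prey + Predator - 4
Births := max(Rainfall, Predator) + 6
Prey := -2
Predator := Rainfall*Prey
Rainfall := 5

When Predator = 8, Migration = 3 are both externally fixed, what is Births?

Setting Predator = 8, Migration = 3 by intervention discards those variables' equations.
Births = max(Rainfall, Predator) + 6  [with Rainfall=5, Predator=8]  = 14

14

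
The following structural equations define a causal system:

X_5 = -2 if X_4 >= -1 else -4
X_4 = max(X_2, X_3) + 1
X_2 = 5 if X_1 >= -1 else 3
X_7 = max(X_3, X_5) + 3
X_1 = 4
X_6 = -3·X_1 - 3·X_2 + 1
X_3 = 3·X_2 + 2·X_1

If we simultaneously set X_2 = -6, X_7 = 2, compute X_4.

-5

Under do(X_2 = -6, X_7 = 2), each intervened variable's structural equation is replaced by its fixed value.
X_3 = 3·X_2 + 2·X_1  [with X_2=-6, X_1=4]  = -10
X_4 = max(X_2, X_3) + 1  [with X_2=-6, X_3=-10]  = -5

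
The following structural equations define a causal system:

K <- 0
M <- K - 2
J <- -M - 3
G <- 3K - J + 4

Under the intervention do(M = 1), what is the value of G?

8

Under do(M=1), the mechanism M <- K - 2 is discarded; M is fixed at 1.
J = -M - 3  [with M=1]  = -4
G = 3K - J + 4  [with K=0, J=-4]  = 8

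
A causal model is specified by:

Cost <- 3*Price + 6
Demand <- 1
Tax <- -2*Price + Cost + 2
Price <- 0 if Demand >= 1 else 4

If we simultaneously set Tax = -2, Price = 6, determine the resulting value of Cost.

24

Setting Tax = -2, Price = 6 by intervention discards those variables' equations.
Cost = 3*Price + 6  [with Price=6]  = 24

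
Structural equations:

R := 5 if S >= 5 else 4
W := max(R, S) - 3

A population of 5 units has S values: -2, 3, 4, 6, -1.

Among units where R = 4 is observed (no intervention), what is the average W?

1

Observing R=4 restricts to units where R's equation naturally yields 4: S ∈ {-2, 3, 4, -1}. In that subpopulation W = 1, 1, 1, 1, mean 1.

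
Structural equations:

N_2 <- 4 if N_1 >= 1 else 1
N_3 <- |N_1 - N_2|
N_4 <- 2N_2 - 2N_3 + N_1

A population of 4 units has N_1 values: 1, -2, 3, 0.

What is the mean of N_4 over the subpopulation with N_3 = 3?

-1.5

Conditioning on N_3=3 selects the 2 unit(s) with N_1 ∈ {1, -2}. Their N_4 values: 3, -6. Mean = -1.5.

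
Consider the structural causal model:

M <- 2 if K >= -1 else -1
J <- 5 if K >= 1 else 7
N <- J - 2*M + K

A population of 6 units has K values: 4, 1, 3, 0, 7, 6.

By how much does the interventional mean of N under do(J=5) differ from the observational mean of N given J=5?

The intervention sets J=5 in all 6 units regardless of K. Recomputing N per unit gives 5, 2, 4, 1, 8, 7; average 4.5.
E[N|J=5] averages over only the 5 units with J=5 (K = 4, 1, 3, 7, 6): N = 5, 2, 4, 8, 7, mean 5.2.
Difference = 4.5 − 5.2 = -0.7.

-0.7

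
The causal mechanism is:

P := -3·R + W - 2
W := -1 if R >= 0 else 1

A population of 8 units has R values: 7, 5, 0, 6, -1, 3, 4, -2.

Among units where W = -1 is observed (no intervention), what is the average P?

-15.5

Conditioning on W=-1 selects the 6 unit(s) with R ∈ {7, 5, 0, 6, 3, 4}. Their P values: -24, -18, -3, -21, -12, -15. Mean = -15.5.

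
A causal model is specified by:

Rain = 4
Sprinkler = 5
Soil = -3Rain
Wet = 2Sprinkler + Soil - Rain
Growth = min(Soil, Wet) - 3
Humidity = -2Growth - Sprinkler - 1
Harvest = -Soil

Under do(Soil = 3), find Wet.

The intervention breaks the incoming arrows to Soil: Soil = -3Rain no longer applies, and Soil = 3.
Wet = 2Sprinkler + Soil - Rain  [with Sprinkler=5, Soil=3, Rain=4]  = 9

9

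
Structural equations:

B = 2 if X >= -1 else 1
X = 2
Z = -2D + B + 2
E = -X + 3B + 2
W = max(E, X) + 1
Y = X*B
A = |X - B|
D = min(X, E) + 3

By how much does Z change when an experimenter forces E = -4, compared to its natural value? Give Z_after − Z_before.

12

do(E=-4) replaces the equation E = -X + 3B + 2 with the constant E = -4.
B = 2 if X >= -1 else 1  [with X=2]  = 2
D = min(X, E) + 3  [with X=2, E=-4]  = -1
Z = -2D + B + 2  [with D=-1, B=2]  = 6
Without intervention: B = 2 if X >= -1 else 1  [with X=2]  = 2; E = -X + 3B + 2  [with X=2, B=2]  = 6; D = min(X, E) + 3  [with X=2, E=6]  = 5; Z = -2D + B + 2  [with D=5, B=2]  = -6.
Change = 6 − (-6) = 12.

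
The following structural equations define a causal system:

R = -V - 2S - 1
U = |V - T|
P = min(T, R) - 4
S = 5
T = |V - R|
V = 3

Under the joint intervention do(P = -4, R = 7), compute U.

The joint intervention fixes P = -4, R = 7, removing each variable's own equation.
T = |V - R|  [with V=3, R=7]  = 4
U = |V - T|  [with V=3, T=4]  = 1

1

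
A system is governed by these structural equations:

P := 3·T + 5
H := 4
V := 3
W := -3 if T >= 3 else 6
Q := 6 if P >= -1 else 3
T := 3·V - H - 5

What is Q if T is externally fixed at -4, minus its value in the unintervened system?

do(T=-4) replaces the equation T := 3·V - H - 5 with the constant T = -4.
P = 3·T + 5  [with T=-4]  = -7
Q = 6 if P >= -1 else 3  [with P=-7]  = 3
Without intervention: T = 3·V - H - 5  [with V=3, H=4]  = 0; P = 3·T + 5  [with T=0]  = 5; Q = 6 if P >= -1 else 3  [with P=5]  = 6.
Change = 3 − 6 = -3.

-3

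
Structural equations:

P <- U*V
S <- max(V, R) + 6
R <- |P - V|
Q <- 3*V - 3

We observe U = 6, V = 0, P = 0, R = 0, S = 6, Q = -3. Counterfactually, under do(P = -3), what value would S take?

do(P=-3) replaces the equation P <- U*V with the constant P = -3.
R = |P - V|  [with P=-3, V=0]  = 3
S = max(V, R) + 6  [with V=0, R=3]  = 9

9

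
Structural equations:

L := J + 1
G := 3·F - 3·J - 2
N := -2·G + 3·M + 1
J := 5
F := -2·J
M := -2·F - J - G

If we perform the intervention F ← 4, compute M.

Under do(F=4), the mechanism F := -2·J is discarded; F is fixed at 4.
G = 3·F - 3·J - 2  [with F=4, J=5]  = -5
M = -2·F - J - G  [with F=4, J=5, G=-5]  = -8

-8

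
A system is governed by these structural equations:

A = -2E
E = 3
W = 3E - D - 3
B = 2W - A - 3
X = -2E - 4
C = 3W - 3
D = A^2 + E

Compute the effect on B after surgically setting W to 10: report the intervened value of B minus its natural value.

Intervening sets W = 10 and removes its equation (W = 3E - D - 3).
A = -2E  [with E=3]  = -6
B = 2W - A - 3  [with W=10, A=-6]  = 23
Without intervention: A = -2E  [with E=3]  = -6; D = A^2 + E  [with A=-6, E=3]  = 39; W = 3E - D - 3  [with E=3, D=39]  = -33; B = 2W - A - 3  [with W=-33, A=-6]  = -63.
Change = 23 − (-63) = 86.

86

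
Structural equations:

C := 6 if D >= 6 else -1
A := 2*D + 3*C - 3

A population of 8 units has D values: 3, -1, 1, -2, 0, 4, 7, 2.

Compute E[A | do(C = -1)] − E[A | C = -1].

The intervention sets C=-1 in all 8 units regardless of D. Recomputing A per unit gives 0, -8, -4, -10, -6, 2, 8, -2; average -2.5.
Observing C=-1 restricts to units where C's equation naturally yields -1: D ∈ {3, -1, 1, -2, 0, 4, 2}. In that subpopulation A = 0, -8, -4, -10, -6, 2, -2, mean -4.
Difference = -2.5 − (-4) = 1.5.

1.5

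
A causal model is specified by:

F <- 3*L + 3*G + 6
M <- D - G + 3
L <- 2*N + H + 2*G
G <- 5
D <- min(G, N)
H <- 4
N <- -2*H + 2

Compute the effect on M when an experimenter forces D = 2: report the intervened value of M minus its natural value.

Intervening sets D = 2 and removes its equation (D <- min(G, N)).
M = D - G + 3  [with D=2, G=5]  = 0
Without intervention: N = -2*H + 2  [with H=4]  = -6; D = min(G, N)  [with G=5, N=-6]  = -6; M = D - G + 3  [with D=-6, G=5]  = -8.
Change = 0 − (-8) = 8.

8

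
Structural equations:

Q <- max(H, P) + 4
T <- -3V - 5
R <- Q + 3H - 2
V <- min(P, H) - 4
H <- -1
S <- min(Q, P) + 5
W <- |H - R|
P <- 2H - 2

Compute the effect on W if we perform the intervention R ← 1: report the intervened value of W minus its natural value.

Intervening sets R = 1 and removes its equation (R <- Q + 3H - 2).
W = |H - R|  [with H=-1, R=1]  = 2
Without intervention: P = 2H - 2  [with H=-1]  = -4; Q = max(H, P) + 4  [with H=-1, P=-4]  = 3; R = Q + 3H - 2  [with Q=3, H=-1]  = -2; W = |H - R|  [with H=-1, R=-2]  = 1.
Change = 2 − 1 = 1.

1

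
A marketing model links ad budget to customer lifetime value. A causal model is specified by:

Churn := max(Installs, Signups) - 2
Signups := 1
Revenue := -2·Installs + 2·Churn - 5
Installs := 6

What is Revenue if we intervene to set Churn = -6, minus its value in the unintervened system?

The intervention breaks the incoming arrows to Churn: Churn := max(Installs, Signups) - 2 no longer applies, and Churn = -6.
Revenue = -2·Installs + 2·Churn - 5  [with Installs=6, Churn=-6]  = -29
Without intervention: Churn = max(Installs, Signups) - 2  [with Installs=6, Signups=1]  = 4; Revenue = -2·Installs + 2·Churn - 5  [with Installs=6, Churn=4]  = -9.
Change = -29 − (-9) = -20.

-20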